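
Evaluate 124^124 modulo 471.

By square-and-multiply:
124 in binary is 1111100, i.e. 124 = 64 + 32 + 16 + 8 + 4.
124^1 ≡ 124 (mod 471)
124^2 ≡ 124^2 = 15376 ≡ 304 (mod 471)
124^4 ≡ 304^2 = 92416 ≡ 100 (mod 471)
124^8 ≡ 100^2 = 10000 ≡ 109 (mod 471)
124^16 ≡ 109^2 = 11881 ≡ 106 (mod 471)
124^32 ≡ 106^2 = 11236 ≡ 403 (mod 471)
124^64 ≡ 403^2 = 162409 ≡ 385 (mod 471)
124^124 = 124^64 × 124^32 × 124^16 × 124^8 × 124^4 ≡ 385 × 403 × 106 × 109 × 100 (mod 471).
Accumulate the product:
385 × 403 = 155155 ≡ 196
196 × 106 = 20776 ≡ 52
52 × 109 = 5668 ≡ 16
16 × 100 = 1600 ≡ 187

187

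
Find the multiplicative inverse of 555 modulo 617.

408

By the extended Euclidean algorithm:
617 = 1*555 + 62
555 = 8*62 + 59
62 = 1*59 + 3
59 = 19*3 + 2
3 = 1*2 + 1
2 = 2*1 + 0
gcd(555, 617) = 1, so the inverse exists.
Bézout: 1 = 188*617 − 209*555.
So 555⁻¹ ≡ −209 ≡ 408 (mod 617).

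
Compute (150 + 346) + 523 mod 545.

474

150 + 346 = 496
496 + 523 = 1019 ≡ 474 (mod 545)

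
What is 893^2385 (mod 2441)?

2385 in binary is 100101010001, i.e. 2385 = 2048 + 256 + 64 + 16 + 1.
893^1 ≡ 893 (mod 2441)
893^2 ≡ 893^2 = 797449 ≡ 1683 (mod 2441)
893^4 ≡ 1683^2 = 2832489 ≡ 929 (mod 2441)
893^8 ≡ 929^2 = 863041 ≡ 1368 (mod 2441)
893^16 ≡ 1368^2 = 1871424 ≡ 1618 (mod 2441)
893^32 ≡ 1618^2 = 2617924 ≡ 1172 (mod 2441)
893^64 ≡ 1172^2 = 1373584 ≡ 1742 (mod 2441)
893^128 ≡ 1742^2 = 3034564 ≡ 401 (mod 2441)
893^256 ≡ 401^2 = 160801 ≡ 2136 (mod 2441)
893^512 ≡ 2136^2 = 4562496 ≡ 267 (mod 2441)
893^1024 ≡ 267^2 = 71289 ≡ 500 (mod 2441)
893^2048 ≡ 500^2 = 250000 ≡ 1018 (mod 2441)
893^2385 = 893^2048 * 893^256 * 893^64 * 893^16 * 893^1 ≡ 1018 * 2136 * 1742 * 1618 * 893 (mod 2441).
Accumulate the product:
1018 * 2136 = 2174448 ≡ 1958
1958 * 1742 = 3410836 ≡ 759
759 * 1618 = 1228062 ≡ 239
239 * 893 = 213427 ≡ 1060

1060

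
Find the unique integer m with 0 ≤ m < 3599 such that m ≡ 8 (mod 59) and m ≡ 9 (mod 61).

1778

59⁻¹ mod 61: 59·30 ≡ 1 (mod 61), so 59⁻¹ ≡ 30.
m = 8 + 59·((9 − 8)·30 mod 61) = 8 + 59·30 = 1778.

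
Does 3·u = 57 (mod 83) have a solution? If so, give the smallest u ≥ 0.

gcd(3, 83) = 1, so a unique solution mod 83 exists.
3⁻¹ ≡ 28 (mod 83).
u ≡ 28·57 ≡ 19 (mod 83).

19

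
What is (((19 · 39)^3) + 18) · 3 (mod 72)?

19 · 39 = 741 ≡ 21 (mod 72)
(21)^3 ≡ 45 (mod 72)
45 + 18 = 63
63 · 3 = 189 ≡ 45 (mod 72)

45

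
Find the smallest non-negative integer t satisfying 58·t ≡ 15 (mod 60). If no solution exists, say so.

gcd(58, 60) = 2, and 2 does not divide 15.
So the congruence has no solution.

no solution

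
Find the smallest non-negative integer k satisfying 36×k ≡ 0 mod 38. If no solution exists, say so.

gcd(36, 38) = 2, and 2 | 0, so solutions exist.
Divide through by 2: 18×k ≡ 0 (mod 19).
18⁻¹ ≡ 18 (mod 19).
k ≡ 18×0 ≡ 0 (mod 19).
The smallest non-negative solution is k = 0.

0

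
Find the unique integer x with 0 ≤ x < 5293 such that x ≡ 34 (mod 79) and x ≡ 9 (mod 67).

2957

79⁻¹ mod 67: 79×28 ≡ 1 (mod 67), so 79⁻¹ ≡ 28.
x = 34 + 79×((9 − 34)×28 mod 67) = 34 + 79×37 = 2957.
Check: 2957 mod 79 = 34, 2957 mod 67 = 9. ✓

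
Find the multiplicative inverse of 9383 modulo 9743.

1272

Run the extended Euclidean algorithm:
9743 = 1·9383 + 360
9383 = 26·360 + 23
360 = 15·23 + 15
23 = 1·15 + 8
15 = 1·8 + 7
8 = 1·7 + 1
7 = 7·1 + 0
gcd(9383, 9743) = 1, so the inverse exists.
Back-substitute for 1:
1 = 1·8 − 1·7
  = −1·15 + 2·8
  = 2·23 − 3·15
  = −3·360 + 47·23
  = 47·9383 − 1225·360
  = −1225·9743 + 1272·9383
So 9383⁻¹ ≡ 1272 (mod 9743).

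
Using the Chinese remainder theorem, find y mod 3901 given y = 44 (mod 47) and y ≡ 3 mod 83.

47⁻¹ mod 83: 47·53 ≡ 1 (mod 83), so 47⁻¹ ≡ 53.
y = 44 + 47·((3 − 44)·53 mod 83) = 44 + 47·68 = 3240.
Check: 3240 mod 47 = 44, 3240 mod 83 = 3. ✓

3240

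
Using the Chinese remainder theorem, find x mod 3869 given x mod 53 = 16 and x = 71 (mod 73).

2772

53⁻¹ mod 73: 53*62 ≡ 1 (mod 73), so 53⁻¹ ≡ 62.
x = 16 + 53*((71 − 16)*62 mod 73) = 16 + 53*52 = 2772.
Check: 2772 mod 53 = 16, 2772 mod 73 = 71. ✓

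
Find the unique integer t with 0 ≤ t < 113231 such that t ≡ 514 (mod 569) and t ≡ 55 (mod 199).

70501

569⁻¹ mod 199: 569*135 ≡ 1 (mod 199), so 569⁻¹ ≡ 135.
t = 514 + 569*((55 − 514)*135 mod 199) = 514 + 569*123 = 70501.
Check: 70501 mod 569 = 514, 70501 mod 199 = 55. ✓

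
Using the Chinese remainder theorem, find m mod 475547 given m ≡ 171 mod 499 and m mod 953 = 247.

499⁻¹ mod 953: 499*233 ≡ 1 (mod 953), so 499⁻¹ ≡ 233.
m = 171 + 499*((247 − 171)*233 mod 953) = 171 + 499*554 = 276617.
Check: 276617 mod 499 = 171, 276617 mod 953 = 247. ✓

276617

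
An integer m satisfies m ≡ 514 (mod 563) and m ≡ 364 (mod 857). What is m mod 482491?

10648

563⁻¹ mod 857: 563·137 ≡ 1 (mod 857), so 563⁻¹ ≡ 137.
m = 514 + 563·((364 − 514)·137 mod 857) = 514 + 563·18 = 10648.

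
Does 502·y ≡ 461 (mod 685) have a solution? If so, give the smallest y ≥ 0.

398

gcd(502, 685) = 1, so a unique solution mod 685 exists.
502⁻¹ ≡ 408 (mod 685).
y ≡ 408·461 ≡ 398 (mod 685).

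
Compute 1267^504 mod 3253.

1416

504 in binary is 111111000, i.e. 504 = 256 + 128 + 64 + 32 + 16 + 8.
1267^1 ≡ 1267 (mod 3253)
1267^2 ≡ 1267^2 = 1605289 ≡ 1560 (mod 3253)
1267^4 ≡ 1560^2 = 2433600 ≡ 356 (mod 3253)
1267^8 ≡ 356^2 = 126736 ≡ 3122 (mod 3253)
1267^16 ≡ 3122^2 = 9746884 ≡ 896 (mod 3253)
1267^32 ≡ 896^2 = 802816 ≡ 2578 (mod 3253)
1267^64 ≡ 2578^2 = 6646084 ≡ 205 (mod 3253)
1267^128 ≡ 205^2 = 42025 ≡ 2989 (mod 3253)
1267^256 ≡ 2989^2 = 8934121 ≡ 1383 (mod 3253)
1267^504 = 1267^256 × 1267^128 × 1267^64 × 1267^32 × 1267^16 × 1267^8 ≡ 1383 × 2989 × 205 × 2578 × 896 × 3122 (mod 3253).
Accumulate the product:
1383 × 2989 = 4133787 ≡ 2477
2477 × 205 = 507785 ≡ 317
317 × 2578 = 817226 ≡ 723
723 × 896 = 647808 ≡ 461
461 × 3122 = 1439242 ≡ 1416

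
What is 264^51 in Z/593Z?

Using repeated squaring:
51 in binary is 110011, i.e. 51 = 32 + 16 + 2 + 1.
264^1 ≡ 264 (mod 593)
264^2 ≡ 264^2 = 69696 ≡ 315 (mod 593)
264^4 ≡ 315^2 = 99225 ≡ 194 (mod 593)
264^8 ≡ 194^2 = 37636 ≡ 277 (mod 593)
264^16 ≡ 277^2 = 76729 ≡ 232 (mod 593)
264^32 ≡ 232^2 = 53824 ≡ 454 (mod 593)
264^51 = 264^32 · 264^16 · 264^2 · 264^1 ≡ 454 · 232 · 315 · 264 (mod 593).
Accumulate the product:
454 · 232 = 105328 ≡ 367
367 · 315 = 115605 ≡ 563
563 · 264 = 148632 ≡ 382

382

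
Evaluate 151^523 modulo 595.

Compute successive squares:
523 in binary is 1000001011, i.e. 523 = 512 + 8 + 2 + 1.
151^1 ≡ 151 (mod 595)
151^2 ≡ 151^2 = 22801 ≡ 191 (mod 595)
151^4 ≡ 191^2 = 36481 ≡ 186 (mod 595)
151^8 ≡ 186^2 = 34596 ≡ 86 (mod 595)
151^16 ≡ 86^2 = 7396 ≡ 256 (mod 595)
151^32 ≡ 256^2 = 65536 ≡ 86 (mod 595)
151^64 ≡ 86^2 = 7396 ≡ 256 (mod 595)
151^128 ≡ 256^2 = 65536 ≡ 86 (mod 595)
151^256 ≡ 86^2 = 7396 ≡ 256 (mod 595)
151^512 ≡ 256^2 = 65536 ≡ 86 (mod 595)
151^523 = 151^512 · 151^8 · 151^2 · 151^1 ≡ 86 · 86 · 191 · 151 (mod 595).
Accumulate the product:
86 · 86 = 7396 ≡ 256
256 · 191 = 48896 ≡ 106
106 · 151 = 16006 ≡ 536

536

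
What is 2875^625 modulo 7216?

4027

By square-and-multiply:
2875^1 ≡ 2875 (mod 7216)
2875^2 ≡ 2875^2 = 8265625 ≡ 3305 (mod 7216)
2875^4 ≡ 3305^2 = 10923025 ≡ 5217 (mod 7216)
2875^8 ≡ 5217^2 = 27217089 ≡ 5553 (mod 7216)
2875^16 ≡ 5553^2 = 30835809 ≡ 1841 (mod 7216)
2875^32 ≡ 1841^2 = 3389281 ≡ 4977 (mod 7216)
2875^64 ≡ 4977^2 = 24770529 ≡ 5217 (mod 7216)
2875^128 ≡ 5217^2 = 27217089 ≡ 5553 (mod 7216)
2875^256 ≡ 5553^2 = 30835809 ≡ 1841 (mod 7216)
2875^512 ≡ 1841^2 = 3389281 ≡ 4977 (mod 7216)
2875^625 = 2875^512 · 2875^64 · 2875^32 · 2875^16 · 2875^1 ≡ 4977 · 5217 · 4977 · 1841 · 2875 (mod 7216).
Accumulate the product:
4977 · 5217 = 25965009 ≡ 1841
1841 · 4977 = 9162657 ≡ 5553
5553 · 1841 = 10223073 ≡ 5217
5217 · 2875 = 14998875 ≡ 4027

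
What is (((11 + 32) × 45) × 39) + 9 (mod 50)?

11 + 32 = 43
43 × 45 = 1935 ≡ 35 (mod 50)
35 × 39 = 1365 ≡ 15 (mod 50)
15 + 9 = 24

24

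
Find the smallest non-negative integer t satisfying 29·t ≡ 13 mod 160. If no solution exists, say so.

gcd(29, 160) = 1, so a unique solution mod 160 exists.
29⁻¹ ≡ 149 (mod 160).
t ≡ 149·13 ≡ 17 (mod 160).

17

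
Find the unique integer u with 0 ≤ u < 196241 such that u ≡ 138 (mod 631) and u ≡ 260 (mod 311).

183128

631⁻¹ mod 311: 631·242 ≡ 1 (mod 311), so 631⁻¹ ≡ 242.
u = 138 + 631·((260 − 138)·242 mod 311) = 138 + 631·290 = 183128.
Check: 183128 mod 631 = 138, 183128 mod 311 = 260. ✓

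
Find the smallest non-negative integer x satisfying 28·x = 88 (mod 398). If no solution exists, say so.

60

gcd(28, 398) = 2, and 2 | 88, so solutions exist.
Divide through by 2: 14·x = 44 (mod 199).
14⁻¹ ≡ 128 (mod 199).
x ≡ 128·44 ≡ 60 (mod 199).
The smallest non-negative solution is x = 60.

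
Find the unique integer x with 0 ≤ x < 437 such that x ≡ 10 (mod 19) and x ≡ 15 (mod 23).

314

19⁻¹ mod 23: 19·17 ≡ 1 (mod 23), so 19⁻¹ ≡ 17.
x = 10 + 19·((15 − 10)·17 mod 23) = 10 + 19·16 = 314.
Check: 314 mod 19 = 10, 314 mod 23 = 15. ✓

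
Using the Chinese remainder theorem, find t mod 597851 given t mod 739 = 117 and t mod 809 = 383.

739⁻¹ mod 809: 739·104 ≡ 1 (mod 809), so 739⁻¹ ≡ 104.
t = 117 + 739·((383 − 117)·104 mod 809) = 117 + 739·158 = 116879.

116879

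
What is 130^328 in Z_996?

328 in binary is 101001000, i.e. 328 = 256 + 64 + 8.
130^1 ≡ 130 (mod 996)
130^2 ≡ 130^2 = 16900 ≡ 964 (mod 996)
130^4 ≡ 964^2 = 929296 ≡ 28 (mod 996)
130^8 ≡ 28^2 = 784 (mod 996)
130^16 ≡ 784^2 = 614656 ≡ 124 (mod 996)
130^32 ≡ 124^2 = 15376 ≡ 436 (mod 996)
130^64 ≡ 436^2 = 190096 ≡ 856 (mod 996)
130^128 ≡ 856^2 = 732736 ≡ 676 (mod 996)
130^256 ≡ 676^2 = 456976 ≡ 808 (mod 996)
130^328 = 130^256 × 130^64 × 130^8 ≡ 808 × 856 × 784 (mod 996).
Accumulate the product:
808 × 856 = 691648 ≡ 424
424 × 784 = 332416 ≡ 748

748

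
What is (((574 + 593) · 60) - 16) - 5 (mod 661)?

594

574 + 593 = 1167 ≡ 506 (mod 661)
506 · 60 = 30360 ≡ 615 (mod 661)
615 - 16 = 599
599 - 5 = 594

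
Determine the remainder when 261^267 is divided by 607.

83

Using repeated squaring:
267 in binary is 100001011, i.e. 267 = 256 + 8 + 2 + 1.
261^1 ≡ 261 (mod 607)
261^2 ≡ 261^2 = 68121 ≡ 137 (mod 607)
261^4 ≡ 137^2 = 18769 ≡ 559 (mod 607)
261^8 ≡ 559^2 = 312481 ≡ 483 (mod 607)
261^16 ≡ 483^2 = 233289 ≡ 201 (mod 607)
261^32 ≡ 201^2 = 40401 ≡ 339 (mod 607)
261^64 ≡ 339^2 = 114921 ≡ 198 (mod 607)
261^128 ≡ 198^2 = 39204 ≡ 356 (mod 607)
261^256 ≡ 356^2 = 126736 ≡ 480 (mod 607)
261^267 = 261^256 · 261^8 · 261^2 · 261^1 ≡ 480 · 483 · 137 · 261 (mod 607).
Accumulate the product:
480 · 483 = 231840 ≡ 573
573 · 137 = 78501 ≡ 198
198 · 261 = 51678 ≡ 83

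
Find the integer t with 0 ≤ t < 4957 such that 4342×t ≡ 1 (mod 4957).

4957 = 1*4342 + 615
4342 = 7*615 + 37
615 = 16*37 + 23
37 = 1*23 + 14
23 = 1*14 + 9
14 = 1*9 + 5
9 = 1*5 + 4
5 = 1*4 + 1
4 = 4*1 + 0
gcd(4342, 4957) = 1, so the inverse exists.
Bézout: 1 = −939*4957 + 1072*4342.
So 4342⁻¹ ≡ 1072 (mod 4957).

1072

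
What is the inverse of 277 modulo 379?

Run the extended Euclidean algorithm:
379 = 1×277 + 102
277 = 2×102 + 73
102 = 1×73 + 29
73 = 2×29 + 15
29 = 1×15 + 14
15 = 1×14 + 1
14 = 14×1 + 0
gcd(277, 379) = 1, so the inverse exists.
Bézout: 1 = −19×379 + 26×277.
So 277⁻¹ ≡ 26 (mod 379).

26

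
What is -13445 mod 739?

596

-13445 = -19×739 + 596, so -13445 ≡ 596 (mod 739).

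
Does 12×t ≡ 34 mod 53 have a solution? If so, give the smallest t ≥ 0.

gcd(12, 53) = 1, so a unique solution mod 53 exists.
12⁻¹ ≡ 31 (mod 53).
t ≡ 31×34 ≡ 47 (mod 53).

47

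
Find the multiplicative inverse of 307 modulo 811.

811 = 2×307 + 197
307 = 1×197 + 110
197 = 1×110 + 87
110 = 1×87 + 23
87 = 3×23 + 18
23 = 1×18 + 5
18 = 3×5 + 3
5 = 1×3 + 2
3 = 1×2 + 1
2 = 2×1 + 0
gcd(307, 811) = 1, so the inverse exists.
Bézout: 1 = 120×811 − 317×307.
So 307⁻¹ ≡ −317 ≡ 494 (mod 811).

494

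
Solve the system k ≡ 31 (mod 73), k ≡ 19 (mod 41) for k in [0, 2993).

1126

73⁻¹ mod 41: 73×9 ≡ 1 (mod 41), so 73⁻¹ ≡ 9.
k = 31 + 73×((19 − 31)×9 mod 41) = 31 + 73×15 = 1126.
Check: 1126 mod 73 = 31, 1126 mod 41 = 19. ✓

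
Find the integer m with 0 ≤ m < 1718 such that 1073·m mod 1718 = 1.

285

Run the extended Euclidean algorithm:
1718 = 1*1073 + 645
1073 = 1*645 + 428
645 = 1*428 + 217
428 = 1*217 + 211
217 = 1*211 + 6
211 = 35*6 + 1
6 = 6*1 + 0
gcd(1073, 1718) = 1, so the inverse exists.
Bézout: 1 = −178*1718 + 285*1073.
So 1073⁻¹ ≡ 285 (mod 1718).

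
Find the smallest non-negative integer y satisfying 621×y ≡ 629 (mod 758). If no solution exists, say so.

gcd(621, 758) = 1, so a unique solution mod 758 exists.
621⁻¹ ≡ 675 (mod 758).
y ≡ 675×629 ≡ 95 (mod 758).

95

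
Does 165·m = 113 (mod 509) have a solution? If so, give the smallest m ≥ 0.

303

gcd(165, 509) = 1, so a unique solution mod 509 exists.
165⁻¹ ≡ 327 (mod 509).
m ≡ 327·113 ≡ 303 (mod 509).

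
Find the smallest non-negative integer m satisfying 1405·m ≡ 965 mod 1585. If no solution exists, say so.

250

gcd(1405, 1585) = 5, and 5 | 965, so solutions exist.
Divide through by 5: 281·m mod 317 = 193.
281⁻¹ ≡ 44 (mod 317).
m ≡ 44·193 ≡ 250 (mod 317).
The smallest non-negative solution is m = 250.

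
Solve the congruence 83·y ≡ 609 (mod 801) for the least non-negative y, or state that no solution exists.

210

gcd(83, 801) = 1, so a unique solution mod 801 exists.
83⁻¹ ≡ 608 (mod 801).
y ≡ 608·609 ≡ 210 (mod 801).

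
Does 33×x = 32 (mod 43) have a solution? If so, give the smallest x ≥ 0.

14

gcd(33, 43) = 1, so a unique solution mod 43 exists.
33⁻¹ ≡ 30 (mod 43).
x ≡ 30×32 ≡ 14 (mod 43).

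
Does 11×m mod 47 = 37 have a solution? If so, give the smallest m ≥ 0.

29

gcd(11, 47) = 1, so a unique solution mod 47 exists.
11⁻¹ ≡ 30 (mod 47).
m ≡ 30×37 ≡ 29 (mod 47).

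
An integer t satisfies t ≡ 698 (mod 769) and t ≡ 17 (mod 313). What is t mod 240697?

92978

769⁻¹ mod 313: 769*197 ≡ 1 (mod 313), so 769⁻¹ ≡ 197.
t = 698 + 769*((17 − 698)*197 mod 313) = 698 + 769*120 = 92978.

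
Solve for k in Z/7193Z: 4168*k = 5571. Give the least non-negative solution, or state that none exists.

2785

gcd(4168, 7193) = 1, so a unique solution mod 7193 exists.
4168⁻¹ ≡ 730 (mod 7193).
k ≡ 730*5571 ≡ 2785 (mod 7193).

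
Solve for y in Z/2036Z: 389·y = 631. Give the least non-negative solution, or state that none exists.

1263

gcd(389, 2036) = 1, so a unique solution mod 2036 exists.
389⁻¹ ≡ 1141 (mod 2036).
y ≡ 1141·631 ≡ 1263 (mod 2036).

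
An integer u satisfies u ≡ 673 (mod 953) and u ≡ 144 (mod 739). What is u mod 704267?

953⁻¹ mod 739: 953*259 ≡ 1 (mod 739), so 953⁻¹ ≡ 259.
u = 673 + 953*((144 − 673)*259 mod 739) = 673 + 953*443 = 422852.
Check: 422852 mod 953 = 673, 422852 mod 739 = 144. ✓

422852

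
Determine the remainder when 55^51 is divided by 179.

37

By square-and-multiply:
51 in binary is 110011, i.e. 51 = 32 + 16 + 2 + 1.
55^1 ≡ 55 (mod 179)
55^2 ≡ 55^2 = 3025 ≡ 161 (mod 179)
55^4 ≡ 161^2 = 25921 ≡ 145 (mod 179)
55^8 ≡ 145^2 = 21025 ≡ 82 (mod 179)
55^16 ≡ 82^2 = 6724 ≡ 101 (mod 179)
55^32 ≡ 101^2 = 10201 ≡ 177 (mod 179)
55^51 = 55^32 · 55^16 · 55^2 · 55^1 ≡ 177 · 101 · 161 · 55 (mod 179).
Accumulate the product:
177 · 101 = 17877 ≡ 156
156 · 161 = 25116 ≡ 56
56 · 55 = 3080 ≡ 37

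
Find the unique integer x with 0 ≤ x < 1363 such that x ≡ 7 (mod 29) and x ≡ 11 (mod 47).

152

29⁻¹ mod 47: 29×13 ≡ 1 (mod 47), so 29⁻¹ ≡ 13.
x = 7 + 29×((11 − 7)×13 mod 47) = 7 + 29×5 = 152.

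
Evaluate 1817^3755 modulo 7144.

Using repeated squaring:
3755 in binary is 111010101011, i.e. 3755 = 2048 + 1024 + 512 + 128 + 32 + 8 + 2 + 1.
1817^1 ≡ 1817 (mod 7144)
1817^2 ≡ 1817^2 = 3301489 ≡ 961 (mod 7144)
1817^4 ≡ 961^2 = 923521 ≡ 1945 (mod 7144)
1817^8 ≡ 1945^2 = 3783025 ≡ 3849 (mod 7144)
1817^16 ≡ 3849^2 = 14814801 ≡ 5289 (mod 7144)
1817^32 ≡ 5289^2 = 27973521 ≡ 4761 (mod 7144)
1817^64 ≡ 4761^2 = 22667121 ≡ 6353 (mod 7144)
1817^128 ≡ 6353^2 = 40360609 ≡ 4153 (mod 7144)
1817^256 ≡ 4153^2 = 17247409 ≡ 1793 (mod 7144)
1817^512 ≡ 1793^2 = 3214849 ≡ 49 (mod 7144)
1817^1024 ≡ 49^2 = 2401 (mod 7144)
1817^2048 ≡ 2401^2 = 5764801 ≡ 6737 (mod 7144)
1817^3755 = 1817^2048 * 1817^1024 * 1817^512 * 1817^128 * 1817^32 * 1817^8 * 1817^2 * 1817^1 ≡ 6737 * 2401 * 49 * 4153 * 4761 * 3849 * 961 * 1817 (mod 7144).
Accumulate the product:
6737 * 2401 = 16175537 ≡ 1521
1521 * 49 = 74529 ≡ 3089
3089 * 4153 = 12828617 ≡ 5137
5137 * 4761 = 24457257 ≡ 3345
3345 * 3849 = 12874905 ≡ 1417
1417 * 961 = 1361737 ≡ 4377
4377 * 1817 = 7953009 ≡ 1737

1737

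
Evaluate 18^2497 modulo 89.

18^1 ≡ 18 (mod 89)
18^2 ≡ 18^2 = 324 ≡ 57 (mod 89)
18^4 ≡ 57^2 = 3249 ≡ 45 (mod 89)
18^8 ≡ 45^2 = 2025 ≡ 67 (mod 89)
18^16 ≡ 67^2 = 4489 ≡ 39 (mod 89)
18^32 ≡ 39^2 = 1521 ≡ 8 (mod 89)
18^64 ≡ 8^2 = 64 (mod 89)
18^128 ≡ 64^2 = 4096 ≡ 2 (mod 89)
18^256 ≡ 2^2 = 4 (mod 89)
18^512 ≡ 4^2 = 16 (mod 89)
18^1024 ≡ 16^2 = 256 ≡ 78 (mod 89)
18^2048 ≡ 78^2 = 6084 ≡ 32 (mod 89)
18^2497 = 18^2048 * 18^256 * 18^128 * 18^64 * 18^1 ≡ 32 * 4 * 2 * 64 * 18 (mod 89).
Accumulate the product:
32 * 4 = 128 ≡ 39
39 * 2 = 78
78 * 64 = 4992 ≡ 8
8 * 18 = 144 ≡ 55

55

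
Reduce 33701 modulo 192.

101

33701 = 175·192 + 101, so 33701 ≡ 101 (mod 192).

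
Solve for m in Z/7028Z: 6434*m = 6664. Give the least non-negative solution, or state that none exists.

3136

gcd(6434, 7028) = 2, and 2 | 6664, so solutions exist.
Divide through by 2: 3217*m mod 3514 = 3332.
3217⁻¹ ≡ 2319 (mod 3514).
m ≡ 2319*3332 ≡ 3136 (mod 3514).
The smallest non-negative solution is m = 3136.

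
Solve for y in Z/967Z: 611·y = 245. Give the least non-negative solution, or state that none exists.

gcd(611, 967) = 1, so a unique solution mod 967 exists.
611⁻¹ ≡ 584 (mod 967).
y ≡ 584·245 ≡ 931 (mod 967).

931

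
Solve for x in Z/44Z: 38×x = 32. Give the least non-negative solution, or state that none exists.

gcd(38, 44) = 2, and 2 | 32, so solutions exist.
Divide through by 2: 19×x mod 22 = 16.
19⁻¹ ≡ 7 (mod 22).
x ≡ 7×16 ≡ 2 (mod 22).
The smallest non-negative solution is x = 2.

2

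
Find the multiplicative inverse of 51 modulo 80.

By the extended Euclidean algorithm:
80 = 1*51 + 29
51 = 1*29 + 22
29 = 1*22 + 7
22 = 3*7 + 1
7 = 7*1 + 0
gcd(51, 80) = 1, so the inverse exists.
Bézout: 1 = −7*80 + 11*51.
So 51⁻¹ ≡ 11 (mod 80).

11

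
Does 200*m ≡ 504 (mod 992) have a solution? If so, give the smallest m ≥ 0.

67

gcd(200, 992) = 8, and 8 | 504, so solutions exist.
Divide through by 8: 25*m mod 124 = 63.
25⁻¹ ≡ 5 (mod 124).
m ≡ 5*63 ≡ 67 (mod 124).
The smallest non-negative solution is m = 67.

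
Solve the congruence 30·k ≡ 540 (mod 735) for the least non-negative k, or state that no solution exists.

gcd(30, 735) = 15, and 15 | 540, so solutions exist.
Divide through by 15: 2·k ≡ 36 (mod 49).
2⁻¹ ≡ 25 (mod 49).
k ≡ 25·36 ≡ 18 (mod 49).
The smallest non-negative solution is k = 18.

18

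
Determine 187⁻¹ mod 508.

163

508 = 2·187 + 134
187 = 1·134 + 53
134 = 2·53 + 28
53 = 1·28 + 25
28 = 1·25 + 3
25 = 8·3 + 1
3 = 3·1 + 0
gcd(187, 508) = 1, so the inverse exists.
Back-substitute for 1:
1 = 1·25 − 8·3
  = −8·28 + 9·25
  = 9·53 − 17·28
  = −17·134 + 43·53
  = 43·187 − 60·134
  = −60·508 + 163·187
So 187⁻¹ ≡ 163 (mod 508).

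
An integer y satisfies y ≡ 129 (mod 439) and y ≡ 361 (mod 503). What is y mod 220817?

439⁻¹ mod 503: 439×55 ≡ 1 (mod 503), so 439⁻¹ ≡ 55.
y = 129 + 439×((361 − 129)×55 mod 503) = 129 + 439×185 = 81344.

81344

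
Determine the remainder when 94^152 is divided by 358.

314

Using repeated squaring:
152 in binary is 10011000, i.e. 152 = 128 + 16 + 8.
94^1 ≡ 94 (mod 358)
94^2 ≡ 94^2 = 8836 ≡ 244 (mod 358)
94^4 ≡ 244^2 = 59536 ≡ 108 (mod 358)
94^8 ≡ 108^2 = 11664 ≡ 208 (mod 358)
94^16 ≡ 208^2 = 43264 ≡ 304 (mod 358)
94^32 ≡ 304^2 = 92416 ≡ 52 (mod 358)
94^64 ≡ 52^2 = 2704 ≡ 198 (mod 358)
94^128 ≡ 198^2 = 39204 ≡ 182 (mod 358)
94^152 = 94^128 · 94^16 · 94^8 ≡ 182 · 304 · 208 (mod 358).
Accumulate the product:
182 · 304 = 55328 ≡ 196
196 · 208 = 40768 ≡ 314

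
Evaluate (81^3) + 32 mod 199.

143

(81)^3 ≡ 111 (mod 199)
111 + 32 = 143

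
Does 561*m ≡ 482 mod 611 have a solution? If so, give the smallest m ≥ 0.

137

gcd(561, 611) = 1, so a unique solution mod 611 exists.
561⁻¹ ≡ 501 (mod 611).
m ≡ 501*482 ≡ 137 (mod 611).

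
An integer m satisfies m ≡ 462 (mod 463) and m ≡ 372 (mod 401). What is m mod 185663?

463⁻¹ mod 401: 463·304 ≡ 1 (mod 401), so 463⁻¹ ≡ 304.
m = 462 + 463·((372 − 462)·304 mod 401) = 462 + 463·309 = 143529.

143529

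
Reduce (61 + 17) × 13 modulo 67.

9

61 + 17 = 78 ≡ 11 (mod 67)
11 × 13 = 143 ≡ 9 (mod 67)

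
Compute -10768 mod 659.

-10768 = -17·659 + 435, so -10768 ≡ 435 (mod 659).

435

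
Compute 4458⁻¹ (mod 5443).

2028

5443 = 1*4458 + 985
4458 = 4*985 + 518
985 = 1*518 + 467
518 = 1*467 + 51
467 = 9*51 + 8
51 = 6*8 + 3
8 = 2*3 + 2
3 = 1*2 + 1
2 = 2*1 + 0
gcd(4458, 5443) = 1, so the inverse exists.
Bézout: 1 = −1661*5443 + 2028*4458.
So 4458⁻¹ ≡ 2028 (mod 5443).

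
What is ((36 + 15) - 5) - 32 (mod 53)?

14

36 + 15 = 51
51 - 5 = 46
46 - 32 = 14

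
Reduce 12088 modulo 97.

60

12088 = 124·97 + 60, so 12088 ≡ 60 (mod 97).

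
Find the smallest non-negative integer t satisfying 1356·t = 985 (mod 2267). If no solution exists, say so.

845

gcd(1356, 2267) = 1, so a unique solution mod 2267 exists.
1356⁻¹ ≡ 1727 (mod 2267).
t ≡ 1727·985 ≡ 845 (mod 2267).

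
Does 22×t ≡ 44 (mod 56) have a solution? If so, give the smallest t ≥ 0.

gcd(22, 56) = 2, and 2 | 44, so solutions exist.
Divide through by 2: 11×t mod 28 = 22.
11⁻¹ ≡ 23 (mod 28).
t ≡ 23×22 ≡ 2 (mod 28).
The smallest non-negative solution is t = 2.

2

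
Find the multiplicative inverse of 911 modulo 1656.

Run the extended Euclidean algorithm:
1656 = 1*911 + 745
911 = 1*745 + 166
745 = 4*166 + 81
166 = 2*81 + 4
81 = 20*4 + 1
4 = 4*1 + 0
gcd(911, 1656) = 1, so the inverse exists.
Bézout: 1 = 225*1656 − 409*911.
So 911⁻¹ ≡ −409 ≡ 1247 (mod 1656).

1247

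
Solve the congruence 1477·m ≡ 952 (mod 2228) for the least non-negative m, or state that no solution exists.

64

gcd(1477, 2228) = 1, so a unique solution mod 2228 exists.
1477⁻¹ ≡ 89 (mod 2228).
m ≡ 89·952 ≡ 64 (mod 2228).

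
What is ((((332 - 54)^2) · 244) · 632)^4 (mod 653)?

316

332 - 54 = 278
(278)^2 ≡ 230 (mod 653)
230 · 244 = 56120 ≡ 615 (mod 653)
615 · 632 = 388680 ≡ 145 (mod 653)
(145)^4 ≡ 316 (mod 653)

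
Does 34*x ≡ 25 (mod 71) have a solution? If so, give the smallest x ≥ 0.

7

gcd(34, 71) = 1, so a unique solution mod 71 exists.
34⁻¹ ≡ 23 (mod 71).
x ≡ 23*25 ≡ 7 (mod 71).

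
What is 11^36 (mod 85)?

21

Using repeated squaring:
36 in binary is 100100, i.e. 36 = 32 + 4.
11^1 ≡ 11 (mod 85)
11^2 ≡ 11^2 = 121 ≡ 36 (mod 85)
11^4 ≡ 36^2 = 1296 ≡ 21 (mod 85)
11^8 ≡ 21^2 = 441 ≡ 16 (mod 85)
11^16 ≡ 16^2 = 256 ≡ 1 (mod 85)
11^32 ≡ 1^2 = 1 (mod 85)
11^36 = 11^32 * 11^4 ≡ 1 * 21 (mod 85).
1 * 21 = 21 ≡ 21 (mod 85).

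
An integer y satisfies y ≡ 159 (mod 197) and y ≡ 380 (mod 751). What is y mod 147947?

140817

197⁻¹ mod 751: 197*61 ≡ 1 (mod 751), so 197⁻¹ ≡ 61.
y = 159 + 197*((380 − 159)*61 mod 751) = 159 + 197*714 = 140817.
Check: 140817 mod 197 = 159, 140817 mod 751 = 380. ✓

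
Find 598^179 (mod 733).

179 in binary is 10110011, i.e. 179 = 128 + 32 + 16 + 2 + 1.
598^1 ≡ 598 (mod 733)
598^2 ≡ 598^2 = 357604 ≡ 633 (mod 733)
598^4 ≡ 633^2 = 400689 ≡ 471 (mod 733)
598^8 ≡ 471^2 = 221841 ≡ 475 (mod 733)
598^16 ≡ 475^2 = 225625 ≡ 594 (mod 733)
598^32 ≡ 594^2 = 352836 ≡ 263 (mod 733)
598^64 ≡ 263^2 = 69169 ≡ 267 (mod 733)
598^128 ≡ 267^2 = 71289 ≡ 188 (mod 733)
598^179 = 598^128 * 598^32 * 598^16 * 598^2 * 598^1 ≡ 188 * 263 * 594 * 633 * 598 (mod 733).
Accumulate the product:
188 * 263 = 49444 ≡ 333
333 * 594 = 197802 ≡ 625
625 * 633 = 395625 ≡ 538
538 * 598 = 321724 ≡ 670

670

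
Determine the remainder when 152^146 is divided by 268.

248

Compute successive squares:
146 in binary is 10010010, i.e. 146 = 128 + 16 + 2.
152^1 ≡ 152 (mod 268)
152^2 ≡ 152^2 = 23104 ≡ 56 (mod 268)
152^4 ≡ 56^2 = 3136 ≡ 188 (mod 268)
152^8 ≡ 188^2 = 35344 ≡ 236 (mod 268)
152^16 ≡ 236^2 = 55696 ≡ 220 (mod 268)
152^32 ≡ 220^2 = 48400 ≡ 160 (mod 268)
152^64 ≡ 160^2 = 25600 ≡ 140 (mod 268)
152^128 ≡ 140^2 = 19600 ≡ 36 (mod 268)
152^146 = 152^128 * 152^16 * 152^2 ≡ 36 * 220 * 56 (mod 268).
Accumulate the product:
36 * 220 = 7920 ≡ 148
148 * 56 = 8288 ≡ 248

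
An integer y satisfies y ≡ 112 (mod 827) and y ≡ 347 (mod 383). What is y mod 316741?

827⁻¹ mod 383: 827*270 ≡ 1 (mod 383), so 827⁻¹ ≡ 270.
y = 112 + 827*((347 − 112)*270 mod 383) = 112 + 827*255 = 210997.

210997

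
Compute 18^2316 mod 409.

By square-and-multiply:
18^1 ≡ 18 (mod 409)
18^2 ≡ 18^2 = 324 (mod 409)
18^4 ≡ 324^2 = 104976 ≡ 272 (mod 409)
18^8 ≡ 272^2 = 73984 ≡ 364 (mod 409)
18^16 ≡ 364^2 = 132496 ≡ 389 (mod 409)
18^32 ≡ 389^2 = 151321 ≡ 400 (mod 409)
18^64 ≡ 400^2 = 160000 ≡ 81 (mod 409)
18^128 ≡ 81^2 = 6561 ≡ 17 (mod 409)
18^256 ≡ 17^2 = 289 (mod 409)
18^512 ≡ 289^2 = 83521 ≡ 85 (mod 409)
18^1024 ≡ 85^2 = 7225 ≡ 272 (mod 409)
18^2048 ≡ 272^2 = 73984 ≡ 364 (mod 409)
18^2316 = 18^2048 * 18^256 * 18^8 * 18^4 ≡ 364 * 289 * 364 * 272 (mod 409).
Accumulate the product:
364 * 289 = 105196 ≡ 83
83 * 364 = 30212 ≡ 355
355 * 272 = 96560 ≡ 36

36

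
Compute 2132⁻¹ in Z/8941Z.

801

Apply the Euclidean algorithm and back-substitute:
8941 = 4·2132 + 413
2132 = 5·413 + 67
413 = 6·67 + 11
67 = 6·11 + 1
11 = 11·1 + 0
gcd(2132, 8941) = 1, so the inverse exists.
Back-substitute for 1:
1 = 1·67 − 6·11
  = −6·413 + 37·67
  = 37·2132 − 191·413
  = −191·8941 + 801·2132
So 2132⁻¹ ≡ 801 (mod 8941).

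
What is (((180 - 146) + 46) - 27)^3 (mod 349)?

180 - 146 = 34
34 + 46 = 80
80 - 27 = 53
(53)^3 ≡ 203 (mod 349)

203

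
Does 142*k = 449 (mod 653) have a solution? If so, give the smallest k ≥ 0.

gcd(142, 653) = 1, so a unique solution mod 653 exists.
142⁻¹ ≡ 23 (mod 653).
k ≡ 23*449 ≡ 532 (mod 653).

532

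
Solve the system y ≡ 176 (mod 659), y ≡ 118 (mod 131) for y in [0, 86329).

33785

659⁻¹ mod 131: 659*33 ≡ 1 (mod 131), so 659⁻¹ ≡ 33.
y = 176 + 659*((118 − 176)*33 mod 131) = 176 + 659*51 = 33785.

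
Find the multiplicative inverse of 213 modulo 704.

By the extended Euclidean algorithm:
704 = 3×213 + 65
213 = 3×65 + 18
65 = 3×18 + 11
18 = 1×11 + 7
11 = 1×7 + 4
7 = 1×4 + 3
4 = 1×3 + 1
3 = 3×1 + 0
gcd(213, 704) = 1, so the inverse exists.
Bézout: 1 = 59×704 − 195×213.
So 213⁻¹ ≡ −195 ≡ 509 (mod 704).

509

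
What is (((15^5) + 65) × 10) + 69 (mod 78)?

77

(15)^5 ≡ 45 (mod 78)
45 + 65 = 110 ≡ 32 (mod 78)
32 × 10 = 320 ≡ 8 (mod 78)
8 + 69 = 77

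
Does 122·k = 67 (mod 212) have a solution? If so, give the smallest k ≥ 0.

no solution

gcd(122, 212) = 2, and 2 does not divide 67.
So the congruence has no solution.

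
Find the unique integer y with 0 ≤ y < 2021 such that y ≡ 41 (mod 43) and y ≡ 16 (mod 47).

815

43⁻¹ mod 47: 43×35 ≡ 1 (mod 47), so 43⁻¹ ≡ 35.
y = 41 + 43×((16 − 41)×35 mod 47) = 41 + 43×18 = 815.
Check: 815 mod 43 = 41, 815 mod 47 = 16. ✓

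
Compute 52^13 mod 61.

3

Using repeated squaring:
13 in binary is 1101, i.e. 13 = 8 + 4 + 1.
52^1 ≡ 52 (mod 61)
52^2 ≡ 52^2 = 2704 ≡ 20 (mod 61)
52^4 ≡ 20^2 = 400 ≡ 34 (mod 61)
52^8 ≡ 34^2 = 1156 ≡ 58 (mod 61)
52^13 = 52^8 · 52^4 · 52^1 ≡ 58 · 34 · 52 (mod 61).
Accumulate the product:
58 · 34 = 1972 ≡ 20
20 · 52 = 1040 ≡ 3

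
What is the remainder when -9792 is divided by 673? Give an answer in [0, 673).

303

-9792 = -15×673 + 303, so -9792 ≡ 303 (mod 673).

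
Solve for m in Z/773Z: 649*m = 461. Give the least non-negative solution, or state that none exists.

gcd(649, 773) = 1, so a unique solution mod 773 exists.
649⁻¹ ≡ 480 (mod 773).
m ≡ 480*461 ≡ 202 (mod 773).

202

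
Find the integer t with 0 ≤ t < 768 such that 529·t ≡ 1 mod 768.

768 = 1×529 + 239
529 = 2×239 + 51
239 = 4×51 + 35
51 = 1×35 + 16
35 = 2×16 + 3
16 = 5×3 + 1
3 = 3×1 + 0
gcd(529, 768) = 1, so the inverse exists.
Back-substitute for 1:
1 = 1×16 − 5×3
  = −5×35 + 11×16
  = 11×51 − 16×35
  = −16×239 + 75×51
  = 75×529 − 166×239
  = −166×768 + 241×529
So 529⁻¹ ≡ 241 (mod 768).

241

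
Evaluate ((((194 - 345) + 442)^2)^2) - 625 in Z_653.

194 - 345 = -151 ≡ 502 (mod 653)
502 + 442 = 944 ≡ 291 (mod 653)
(291)^2 ≡ 444 (mod 653)
(444)^2 ≡ 583 (mod 653)
583 - 625 = -42 ≡ 611 (mod 653)

611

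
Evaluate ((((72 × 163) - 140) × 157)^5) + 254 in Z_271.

66

72 × 163 = 11736 ≡ 83 (mod 271)
83 - 140 = -57 ≡ 214 (mod 271)
214 × 157 = 33598 ≡ 265 (mod 271)
(265)^5 ≡ 83 (mod 271)
83 + 254 = 337 ≡ 66 (mod 271)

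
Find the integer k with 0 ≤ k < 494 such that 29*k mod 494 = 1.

477

494 = 17×29 + 1
29 = 29×1 + 0
gcd(29, 494) = 1, so the inverse exists.
Back-substitute for 1:
1 = 1×494 − 17×29
So 29⁻¹ ≡ −17 ≡ 477 (mod 494).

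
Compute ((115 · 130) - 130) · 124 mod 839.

270

115 · 130 = 14950 ≡ 687 (mod 839)
687 - 130 = 557
557 · 124 = 69068 ≡ 270 (mod 839)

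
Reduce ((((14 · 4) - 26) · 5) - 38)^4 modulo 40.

16

14 · 4 = 56 ≡ 16 (mod 40)
16 - 26 = -10 ≡ 30 (mod 40)
30 · 5 = 150 ≡ 30 (mod 40)
30 - 38 = -8 ≡ 32 (mod 40)
(32)^4 ≡ 16 (mod 40)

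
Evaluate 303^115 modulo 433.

115 in binary is 1110011, i.e. 115 = 64 + 32 + 16 + 2 + 1.
303^1 ≡ 303 (mod 433)
303^2 ≡ 303^2 = 91809 ≡ 13 (mod 433)
303^4 ≡ 13^2 = 169 (mod 433)
303^8 ≡ 169^2 = 28561 ≡ 416 (mod 433)
303^16 ≡ 416^2 = 173056 ≡ 289 (mod 433)
303^32 ≡ 289^2 = 83521 ≡ 385 (mod 433)
303^64 ≡ 385^2 = 148225 ≡ 139 (mod 433)
303^115 = 303^64 · 303^32 · 303^16 · 303^2 · 303^1 ≡ 139 · 385 · 289 · 13 · 303 (mod 433).
Accumulate the product:
139 · 385 = 53515 ≡ 256
256 · 289 = 73984 ≡ 374
374 · 13 = 4862 ≡ 99
99 · 303 = 29997 ≡ 120

120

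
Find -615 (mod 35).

-615 = -18×35 + 15, so -615 ≡ 15 (mod 35).

15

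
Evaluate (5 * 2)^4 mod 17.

4

5 * 2 = 10
(10)^4 ≡ 4 (mod 17)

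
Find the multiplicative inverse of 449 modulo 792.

Apply the Euclidean algorithm and back-substitute:
792 = 1×449 + 343
449 = 1×343 + 106
343 = 3×106 + 25
106 = 4×25 + 6
25 = 4×6 + 1
6 = 6×1 + 0
gcd(449, 792) = 1, so the inverse exists.
Bézout: 1 = 72×792 − 127×449.
So 449⁻¹ ≡ −127 ≡ 665 (mod 792).

665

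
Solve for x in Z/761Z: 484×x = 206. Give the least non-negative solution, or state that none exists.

gcd(484, 761) = 1, so a unique solution mod 761 exists.
484⁻¹ ≡ 250 (mod 761).
x ≡ 250×206 ≡ 513 (mod 761).

513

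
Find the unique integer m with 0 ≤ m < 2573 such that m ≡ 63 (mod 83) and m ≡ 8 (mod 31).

83⁻¹ mod 31: 83*3 ≡ 1 (mod 31), so 83⁻¹ ≡ 3.
m = 63 + 83*((8 − 63)*3 mod 31) = 63 + 83*21 = 1806.
Check: 1806 mod 83 = 63, 1806 mod 31 = 8. ✓

1806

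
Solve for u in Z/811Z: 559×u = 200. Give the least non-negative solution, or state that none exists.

527

gcd(559, 811) = 1, so a unique solution mod 811 exists.
559⁻¹ ≡ 177 (mod 811).
u ≡ 177×200 ≡ 527 (mod 811).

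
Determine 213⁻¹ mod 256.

125

256 = 1·213 + 43
213 = 4·43 + 41
43 = 1·41 + 2
41 = 20·2 + 1
2 = 2·1 + 0
gcd(213, 256) = 1, so the inverse exists.
Back-substitute for 1:
1 = 1·41 − 20·2
  = −20·43 + 21·41
  = 21·213 − 104·43
  = −104·256 + 125·213
So 213⁻¹ ≡ 125 (mod 256).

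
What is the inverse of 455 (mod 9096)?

9096 = 19×455 + 451
455 = 1×451 + 4
451 = 112×4 + 3
4 = 1×3 + 1
3 = 3×1 + 0
gcd(455, 9096) = 1, so the inverse exists.
Bézout: 1 = −114×9096 + 2279×455.
So 455⁻¹ ≡ 2279 (mod 9096).

2279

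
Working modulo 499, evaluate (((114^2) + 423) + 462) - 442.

465

(114)^2 ≡ 22 (mod 499)
22 + 423 = 445
445 + 462 = 907 ≡ 408 (mod 499)
408 - 442 = -34 ≡ 465 (mod 499)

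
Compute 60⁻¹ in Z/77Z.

9

Run the extended Euclidean algorithm:
77 = 1·60 + 17
60 = 3·17 + 9
17 = 1·9 + 8
9 = 1·8 + 1
8 = 8·1 + 0
gcd(60, 77) = 1, so the inverse exists.
Back-substitute for 1:
1 = 1·9 − 1·8
  = −1·17 + 2·9
  = 2·60 − 7·17
  = −7·77 + 9·60
So 60⁻¹ ≡ 9 (mod 77).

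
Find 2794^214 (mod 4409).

2794^1 ≡ 2794 (mod 4409)
2794^2 ≡ 2794^2 = 7806436 ≡ 2506 (mod 4409)
2794^4 ≡ 2506^2 = 6280036 ≡ 1620 (mod 4409)
2794^8 ≡ 1620^2 = 2624400 ≡ 1045 (mod 4409)
2794^16 ≡ 1045^2 = 1092025 ≡ 3002 (mod 4409)
2794^32 ≡ 3002^2 = 9012004 ≡ 8 (mod 4409)
2794^64 ≡ 8^2 = 64 (mod 4409)
2794^128 ≡ 64^2 = 4096 (mod 4409)
2794^214 = 2794^128 * 2794^64 * 2794^16 * 2794^4 * 2794^2 ≡ 4096 * 64 * 3002 * 1620 * 2506 (mod 4409).
Accumulate the product:
4096 * 64 = 262144 ≡ 2013
2013 * 3002 = 6043026 ≡ 2696
2696 * 1620 = 4367520 ≡ 2610
2610 * 2506 = 6540660 ≡ 2113

2113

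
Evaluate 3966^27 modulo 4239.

1215

Compute successive squares:
27 in binary is 11011, i.e. 27 = 16 + 8 + 2 + 1.
3966^1 ≡ 3966 (mod 4239)
3966^2 ≡ 3966^2 = 15729156 ≡ 2466 (mod 4239)
3966^4 ≡ 2466^2 = 6081156 ≡ 2430 (mod 4239)
3966^8 ≡ 2430^2 = 5904900 ≡ 4212 (mod 4239)
3966^16 ≡ 4212^2 = 17740944 ≡ 729 (mod 4239)
3966^27 = 3966^16 · 3966^8 · 3966^2 · 3966^1 ≡ 729 · 4212 · 2466 · 3966 (mod 4239).
Accumulate the product:
729 · 4212 = 3070548 ≡ 1512
1512 · 2466 = 3728592 ≡ 2511
2511 · 3966 = 9958626 ≡ 1215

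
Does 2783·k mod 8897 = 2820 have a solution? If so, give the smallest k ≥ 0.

3946

gcd(2783, 8897) = 1, so a unique solution mod 8897 exists.
2783⁻¹ ≡ 828 (mod 8897).
k ≡ 828·2820 ≡ 3946 (mod 8897).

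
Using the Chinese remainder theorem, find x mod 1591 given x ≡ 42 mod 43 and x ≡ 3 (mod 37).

558

43⁻¹ mod 37: 43*31 ≡ 1 (mod 37), so 43⁻¹ ≡ 31.
x = 42 + 43*((3 − 42)*31 mod 37) = 42 + 43*12 = 558.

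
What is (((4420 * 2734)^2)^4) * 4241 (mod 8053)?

4420 * 2734 = 12084280 ≡ 4780 (mod 8053)
(4780)^2 ≡ 2039 (mod 8053)
(2039)^4 ≡ 2871 (mod 8053)
2871 * 4241 = 12175911 ≡ 7828 (mod 8053)

7828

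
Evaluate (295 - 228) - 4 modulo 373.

63

295 - 228 = 67
67 - 4 = 63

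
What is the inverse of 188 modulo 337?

337 = 1×188 + 149
188 = 1×149 + 39
149 = 3×39 + 32
39 = 1×32 + 7
32 = 4×7 + 4
7 = 1×4 + 3
4 = 1×3 + 1
3 = 3×1 + 0
gcd(188, 337) = 1, so the inverse exists.
Back-substitute for 1:
1 = 1×4 − 1×3
  = −1×7 + 2×4
  = 2×32 − 9×7
  = −9×39 + 11×32
  = 11×149 − 42×39
  = −42×188 + 53×149
  = 53×337 − 95×188
So 188⁻¹ ≡ −95 ≡ 242 (mod 337).

242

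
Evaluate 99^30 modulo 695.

106

Using repeated squaring:
30 in binary is 11110, i.e. 30 = 16 + 8 + 4 + 2.
99^1 ≡ 99 (mod 695)
99^2 ≡ 99^2 = 9801 ≡ 71 (mod 695)
99^4 ≡ 71^2 = 5041 ≡ 176 (mod 695)
99^8 ≡ 176^2 = 30976 ≡ 396 (mod 695)
99^16 ≡ 396^2 = 156816 ≡ 441 (mod 695)
99^30 = 99^16 · 99^8 · 99^4 · 99^2 ≡ 441 · 396 · 176 · 71 (mod 695).
Accumulate the product:
441 · 396 = 174636 ≡ 191
191 · 176 = 33616 ≡ 256
256 · 71 = 18176 ≡ 106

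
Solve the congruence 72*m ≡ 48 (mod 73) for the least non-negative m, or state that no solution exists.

25

gcd(72, 73) = 1, so a unique solution mod 73 exists.
72⁻¹ ≡ 72 (mod 73).
m ≡ 72*48 ≡ 25 (mod 73).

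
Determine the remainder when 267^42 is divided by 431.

352

By square-and-multiply:
42 in binary is 101010, i.e. 42 = 32 + 8 + 2.
267^1 ≡ 267 (mod 431)
267^2 ≡ 267^2 = 71289 ≡ 174 (mod 431)
267^4 ≡ 174^2 = 30276 ≡ 106 (mod 431)
267^8 ≡ 106^2 = 11236 ≡ 30 (mod 431)
267^16 ≡ 30^2 = 900 ≡ 38 (mod 431)
267^32 ≡ 38^2 = 1444 ≡ 151 (mod 431)
267^42 = 267^32 × 267^8 × 267^2 ≡ 151 × 30 × 174 (mod 431).
Accumulate the product:
151 × 30 = 4530 ≡ 220
220 × 174 = 38280 ≡ 352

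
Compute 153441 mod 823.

153441 = 186×823 + 363, so 153441 ≡ 363 (mod 823).

363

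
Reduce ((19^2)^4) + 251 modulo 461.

131

(19)^2 ≡ 361 (mod 461)
(361)^4 ≡ 341 (mod 461)
341 + 251 = 592 ≡ 131 (mod 461)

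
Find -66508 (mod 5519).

5239

-66508 = -13×5519 + 5239, so -66508 ≡ 5239 (mod 5519).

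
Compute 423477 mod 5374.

4305

423477 = 78·5374 + 4305, so 423477 ≡ 4305 (mod 5374).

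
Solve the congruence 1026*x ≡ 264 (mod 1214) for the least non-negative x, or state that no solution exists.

gcd(1026, 1214) = 2, and 2 | 264, so solutions exist.
Divide through by 2: 513*x ≡ 132 (mod 607).
513⁻¹ ≡ 226 (mod 607).
x ≡ 226*132 ≡ 89 (mod 607).
The smallest non-negative solution is x = 89.

89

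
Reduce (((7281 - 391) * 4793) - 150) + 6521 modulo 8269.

7281 - 391 = 6890
6890 * 4793 = 33023770 ≡ 5653 (mod 8269)
5653 - 150 = 5503
5503 + 6521 = 12024 ≡ 3755 (mod 8269)

3755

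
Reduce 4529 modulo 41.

4529 = 110×41 + 19, so 4529 ≡ 19 (mod 41).

19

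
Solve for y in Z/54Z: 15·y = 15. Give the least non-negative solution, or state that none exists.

1

gcd(15, 54) = 3, and 3 | 15, so solutions exist.
Divide through by 3: 5·y ≡ 5 mod 18.
5⁻¹ ≡ 11 (mod 18).
y ≡ 11·5 ≡ 1 (mod 18).
The smallest non-negative solution is y = 1.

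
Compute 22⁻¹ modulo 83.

83 = 3*22 + 17
22 = 1*17 + 5
17 = 3*5 + 2
5 = 2*2 + 1
2 = 2*1 + 0
gcd(22, 83) = 1, so the inverse exists.
Back-substitute for 1:
1 = 1*5 − 2*2
  = −2*17 + 7*5
  = 7*22 − 9*17
  = −9*83 + 34*22
So 22⁻¹ ≡ 34 (mod 83).

34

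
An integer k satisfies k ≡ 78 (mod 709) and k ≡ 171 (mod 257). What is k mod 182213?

709⁻¹ mod 257: 709*29 ≡ 1 (mod 257), so 709⁻¹ ≡ 29.
k = 78 + 709*((171 − 78)*29 mod 257) = 78 + 709*127 = 90121.

90121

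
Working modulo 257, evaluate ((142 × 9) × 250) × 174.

45

142 × 9 = 1278 ≡ 250 (mod 257)
250 × 250 = 62500 ≡ 49 (mod 257)
49 × 174 = 8526 ≡ 45 (mod 257)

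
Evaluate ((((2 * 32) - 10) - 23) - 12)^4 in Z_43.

31

2 * 32 = 64 ≡ 21 (mod 43)
21 - 10 = 11
11 - 23 = -12 ≡ 31 (mod 43)
31 - 12 = 19
(19)^4 ≡ 31 (mod 43)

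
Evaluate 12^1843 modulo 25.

Using repeated squaring:
1843 in binary is 11100110011, i.e. 1843 = 1024 + 512 + 256 + 32 + 16 + 2 + 1.
12^1 ≡ 12 (mod 25)
12^2 ≡ 12^2 = 144 ≡ 19 (mod 25)
12^4 ≡ 19^2 = 361 ≡ 11 (mod 25)
12^8 ≡ 11^2 = 121 ≡ 21 (mod 25)
12^16 ≡ 21^2 = 441 ≡ 16 (mod 25)
12^32 ≡ 16^2 = 256 ≡ 6 (mod 25)
12^64 ≡ 6^2 = 36 ≡ 11 (mod 25)
12^128 ≡ 11^2 = 121 ≡ 21 (mod 25)
12^256 ≡ 21^2 = 441 ≡ 16 (mod 25)
12^512 ≡ 16^2 = 256 ≡ 6 (mod 25)
12^1024 ≡ 6^2 = 36 ≡ 11 (mod 25)
12^1843 = 12^1024 × 12^512 × 12^256 × 12^32 × 12^16 × 12^2 × 12^1 ≡ 11 × 6 × 16 × 6 × 16 × 19 × 12 (mod 25).
Accumulate the product:
11 × 6 = 66 ≡ 16
16 × 16 = 256 ≡ 6
6 × 6 = 36 ≡ 11
11 × 16 = 176 ≡ 1
1 × 19 = 19
19 × 12 = 228 ≡ 3

3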